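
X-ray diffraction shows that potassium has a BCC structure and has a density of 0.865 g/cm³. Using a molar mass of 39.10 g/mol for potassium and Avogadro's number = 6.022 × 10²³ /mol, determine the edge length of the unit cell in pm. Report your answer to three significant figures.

531 pm

With Z = 2 atoms per BCC cell, a³ = Z·M/(N_A·ρ) = 2 × 39.10 / (6.022 × 10²³ × 0.8650 g/cm³) = 1.501 × 10^-22 cm³.
a = (1.501 × 10^-22)^(1/3) = 5.315 × 10^-8 cm = 531 pm.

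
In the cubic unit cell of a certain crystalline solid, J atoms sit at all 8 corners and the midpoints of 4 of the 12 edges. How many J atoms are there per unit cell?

2

Corner atoms are shared by 8 cells (1/8 each), edge atoms by 4 (1/4 each).
Net atoms = 8 × 1/8 + 4 × 1/4 = 1 + 1 = 2.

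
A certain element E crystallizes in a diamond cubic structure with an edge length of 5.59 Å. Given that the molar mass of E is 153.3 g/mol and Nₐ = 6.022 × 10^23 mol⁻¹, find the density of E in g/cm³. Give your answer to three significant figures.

A diamond cubic unit cell contains Z = 8 atoms.
Cell volume: a³ = (5.59 Å)³ = (5.590 × 10^-8 cm)³ = 1.747 × 10^-22 cm³.
ρ = Z·M/(N_A·a³) = 8 × 153.3 / (6.022 × 10²³ × 1.747 × 10^-22) = 11.66 g/cm³.

11.7 g/cm³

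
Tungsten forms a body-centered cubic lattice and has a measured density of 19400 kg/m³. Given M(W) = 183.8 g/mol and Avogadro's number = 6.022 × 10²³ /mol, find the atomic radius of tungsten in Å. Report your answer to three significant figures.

1.37 Å

For a BCC cell (Z = 2), a³ = Z·M/(N_A·ρ) = 2 × 183.8 / (6.022 × 10²³ × 19.40) = 3.147 × 10^-23 cm³, so a = 3.157 × 10^-8 cm = 3.157 Å.
Atoms touch along the body diagonal, so √3·a = 4r, so r = 0.4330 × a = 1.37 Å.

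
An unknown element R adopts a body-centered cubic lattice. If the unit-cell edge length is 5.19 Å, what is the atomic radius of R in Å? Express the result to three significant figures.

2.25 Å

In a BCC lattice, atoms touch along the body diagonal, so √3·a = 4r.
r = √3·a/4 = 1.7321 × 5.19 / 4 = 2.25 Å.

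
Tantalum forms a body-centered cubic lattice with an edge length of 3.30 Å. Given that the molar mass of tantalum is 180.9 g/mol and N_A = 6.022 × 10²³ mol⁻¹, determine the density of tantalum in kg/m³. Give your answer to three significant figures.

16700 kg/m³

A BCC unit cell contains Z = 2 atoms.
Cell volume: a³ = (3.30 Å)³ = (3.300 × 10^-8 cm)³ = 3.594 × 10^-23 cm³.
ρ = Z·M/(N_A·a³) = 2 × 180.9 / (6.022 × 10²³ × 3.594 × 10^-23) = 16.72 g/cm³ = 16700 kg/m³.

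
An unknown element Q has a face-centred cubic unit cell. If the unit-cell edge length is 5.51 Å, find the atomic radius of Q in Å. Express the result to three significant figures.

In an FCC lattice, atoms touch along the face diagonal, so √2·a = 4r.
r = √2·a/4 = 1.4142 × 5.51 / 4 = 1.95 Å.

1.95 Å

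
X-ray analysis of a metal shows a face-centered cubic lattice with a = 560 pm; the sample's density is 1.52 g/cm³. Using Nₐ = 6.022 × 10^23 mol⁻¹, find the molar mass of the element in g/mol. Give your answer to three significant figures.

40.2 g/mol

An FCC cell has Z = 4 atoms; a = 5.600 × 10^-8 cm.
M = ρ·N_A·a³/Z = 1.52 × 6.022 × 10²³ × 1.756 × 10^-22 / 4 = 40.2 g/mol.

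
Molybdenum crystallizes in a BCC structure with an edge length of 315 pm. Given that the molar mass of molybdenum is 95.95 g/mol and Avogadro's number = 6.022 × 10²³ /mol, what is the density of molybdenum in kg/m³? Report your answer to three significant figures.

10200 kg/m³

A BCC unit cell contains Z = 2 atoms.
Cell volume: a³ = (315 pm)³ = (3.150 × 10^-8 cm)³ = 3.126 × 10^-23 cm³.
ρ = Z·M/(N_A·a³) = 2 × 95.95 / (6.022 × 10²³ × 3.126 × 10^-23) = 10.20 g/cm³ = 10200 kg/m³.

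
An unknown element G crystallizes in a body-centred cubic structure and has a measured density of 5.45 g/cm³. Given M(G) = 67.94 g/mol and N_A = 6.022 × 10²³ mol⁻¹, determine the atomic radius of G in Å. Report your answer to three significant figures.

1.50 Å

For a BCC cell (Z = 2), a³ = Z·M/(N_A·ρ) = 2 × 67.94 / (6.022 × 10²³ × 5.450) = 4.140 × 10^-23 cm³, so a = 3.459 × 10^-8 cm = 3.459 Å.
Atoms touch along the body diagonal, so √3·a = 4r, so r = 0.4330 × a = 1.50 Å.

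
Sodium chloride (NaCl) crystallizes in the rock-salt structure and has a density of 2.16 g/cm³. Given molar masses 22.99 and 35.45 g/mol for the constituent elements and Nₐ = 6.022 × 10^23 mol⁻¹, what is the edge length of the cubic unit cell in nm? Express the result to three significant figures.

M(NaCl) = 58.44 g/mol; Z = 4 formula units per cell.
a³ = Z·M/(N_A·ρ) = 4 × 58.44 / (6.022 × 10²³ × 2.16) = 1.797 × 10^-22 cm³, so a = 5.643 × 10^-8 cm = 0.564 nm.

0.564 nm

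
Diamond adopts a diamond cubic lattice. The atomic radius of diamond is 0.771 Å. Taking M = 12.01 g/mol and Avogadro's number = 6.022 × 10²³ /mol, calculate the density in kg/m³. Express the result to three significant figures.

In a diamond cubic lattice, nearest neighbors lie along the body diagonal with √3·a = 8r, giving a = 3.561 Å = 3.561 × 10^-8 cm.
With Z = 8, ρ = Z·M/(N_A·a³) = 8 × 12.01 / (6.022 × 10²³ × 4.516 × 10^-23) = 3.533 g/cm³ = 3530 kg/m³.

3530 kg/m³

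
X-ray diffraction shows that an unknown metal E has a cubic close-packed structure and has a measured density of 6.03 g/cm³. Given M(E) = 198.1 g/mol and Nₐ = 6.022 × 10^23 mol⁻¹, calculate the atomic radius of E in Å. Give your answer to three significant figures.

For an FCC cell (Z = 4), a³ = Z·M/(N_A·ρ) = 4 × 198.1 / (6.022 × 10²³ × 6.030) = 2.182 × 10^-22 cm³, so a = 6.020 × 10^-8 cm = 6.020 Å.
Atoms touch along the face diagonal, so √2·a = 4r, so r = 0.3536 × a = 2.13 Å.

2.13 Å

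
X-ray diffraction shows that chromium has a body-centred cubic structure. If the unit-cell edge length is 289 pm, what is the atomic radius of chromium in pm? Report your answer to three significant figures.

In a BCC lattice, atoms touch along the body diagonal, so √3·a = 4r.
r = √3·a/4 = 1.7321 × 289 / 4 = 125 pm.

125 pm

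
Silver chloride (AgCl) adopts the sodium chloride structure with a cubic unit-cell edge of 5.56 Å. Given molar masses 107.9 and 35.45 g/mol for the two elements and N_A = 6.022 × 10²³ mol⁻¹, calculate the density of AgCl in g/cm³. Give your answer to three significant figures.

5.54 g/cm³

The sodium chloride structure contains Z = 4 formula units per cell; M(AgCl) = 107.9 + 35.45 = 143.35 g/mol.
a³ = (5.560 × 10^-8 cm)³ = 1.719 × 10^-22 cm³.
ρ = 4 × 143.35 / (6.022 × 10²³ × 1.719 × 10^-22) = 5.540 g/cm³.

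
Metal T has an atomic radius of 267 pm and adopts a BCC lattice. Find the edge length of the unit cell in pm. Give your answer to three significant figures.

617 pm

In a BCC lattice, atoms touch along the body diagonal, so √3·a = 4r.
a = 4r/√3 = 4 × 267 / 1.7321 = 617 pm.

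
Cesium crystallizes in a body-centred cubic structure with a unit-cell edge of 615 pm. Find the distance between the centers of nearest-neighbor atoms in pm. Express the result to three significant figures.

In a BCC structure, atoms touch along the body diagonal, so √3·a = 4r; the nearest-neighbor distance equals 2r = 0.8660·a.
d = 0.8660 × 615 = 533 pm.

533 pm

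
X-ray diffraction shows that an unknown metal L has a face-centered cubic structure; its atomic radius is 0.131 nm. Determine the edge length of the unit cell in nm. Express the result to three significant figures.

0.371 nm

In an FCC lattice, atoms touch along the face diagonal, so √2·a = 4r.
a = 4r/√2 = 4 × 0.131 / 1.4142 = 0.371 nm.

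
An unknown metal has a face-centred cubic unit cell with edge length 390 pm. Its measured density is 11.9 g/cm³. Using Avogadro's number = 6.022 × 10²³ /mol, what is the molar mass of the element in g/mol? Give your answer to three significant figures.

106 g/mol

An FCC cell has Z = 4 atoms; a = 3.900 × 10^-8 cm.
M = ρ·N_A·a³/Z = 11.9 × 6.022 × 10²³ × 5.932 × 10^-23 / 4 = 106 g/mol.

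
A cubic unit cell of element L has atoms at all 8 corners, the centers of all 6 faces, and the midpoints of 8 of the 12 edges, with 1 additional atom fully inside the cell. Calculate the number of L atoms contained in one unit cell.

Corner atoms are shared by 8 cells (1/8 each), face atoms by 2 (1/2 each), edge atoms by 4 (1/4 each), interior atoms are unshared.
Net atoms = 8 × 1/8 + 6 × 1/2 + 8 × 1/4 + 1 = 1 + 3 + 2 + 1 = 7.

7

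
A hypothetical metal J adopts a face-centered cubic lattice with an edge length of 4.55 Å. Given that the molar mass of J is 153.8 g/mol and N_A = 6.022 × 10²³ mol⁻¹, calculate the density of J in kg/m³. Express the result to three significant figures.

10800 kg/m³

An FCC unit cell contains Z = 4 atoms.
Cell volume: a³ = (4.55 Å)³ = (4.550 × 10^-8 cm)³ = 9.420 × 10^-23 cm³.
ρ = Z·M/(N_A·a³) = 4 × 153.8 / (6.022 × 10²³ × 9.420 × 10^-23) = 10.85 g/cm³ = 10800 kg/m³.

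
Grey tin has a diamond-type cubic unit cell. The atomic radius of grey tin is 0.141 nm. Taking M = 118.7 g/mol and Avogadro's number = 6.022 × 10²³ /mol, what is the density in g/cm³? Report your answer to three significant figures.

In a diamond cubic lattice, nearest neighbors lie along the body diagonal with √3·a = 8r, giving a = 0.6513 nm = 6.513 × 10^-8 cm.
With Z = 8, ρ = Z·M/(N_A·a³) = 8 × 118.7 / (6.022 × 10²³ × 2.762 × 10^-22) = 5.709 g/cm³.

5.71 g/cm³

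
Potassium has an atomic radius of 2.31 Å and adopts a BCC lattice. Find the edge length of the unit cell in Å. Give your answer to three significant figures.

5.33 Å

In a BCC lattice, atoms touch along the body diagonal, so √3·a = 4r.
a = 4r/√3 = 4 × 2.31 / 1.7321 = 5.33 Å.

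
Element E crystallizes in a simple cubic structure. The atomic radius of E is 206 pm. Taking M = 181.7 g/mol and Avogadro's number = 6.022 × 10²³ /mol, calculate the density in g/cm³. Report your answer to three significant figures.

In a simple cubic lattice, atoms touch along the cell edge, so a = 2r, giving a = 412.0 pm = 4.120 × 10^-8 cm.
With Z = 1, ρ = Z·M/(N_A·a³) = 1 × 181.7 / (6.022 × 10²³ × 6.993 × 10^-23) = 4.314 g/cm³.

4.31 g/cm³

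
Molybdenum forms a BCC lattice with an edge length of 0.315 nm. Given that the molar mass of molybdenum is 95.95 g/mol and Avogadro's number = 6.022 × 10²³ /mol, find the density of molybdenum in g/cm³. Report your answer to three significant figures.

10.2 g/cm³

A BCC unit cell contains Z = 2 atoms.
Cell volume: a³ = (0.315 nm)³ = (3.150 × 10^-8 cm)³ = 3.126 × 10^-23 cm³.
ρ = Z·M/(N_A·a³) = 2 × 95.95 / (6.022 × 10²³ × 3.126 × 10^-23) = 10.20 g/cm³.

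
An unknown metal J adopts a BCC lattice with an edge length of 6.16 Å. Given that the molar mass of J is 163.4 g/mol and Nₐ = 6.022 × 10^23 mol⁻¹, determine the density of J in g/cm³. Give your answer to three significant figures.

A BCC unit cell contains Z = 2 atoms.
Cell volume: a³ = (6.16 Å)³ = (6.160 × 10^-8 cm)³ = 2.337 × 10^-22 cm³.
ρ = Z·M/(N_A·a³) = 2 × 163.4 / (6.022 × 10²³ × 2.337 × 10^-22) = 2.322 g/cm³.

2.32 g/cm³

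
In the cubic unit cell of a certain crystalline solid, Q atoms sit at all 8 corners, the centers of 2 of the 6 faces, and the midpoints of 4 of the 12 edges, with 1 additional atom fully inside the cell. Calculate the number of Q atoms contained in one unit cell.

Corner atoms are shared by 8 cells (1/8 each), face atoms by 2 (1/2 each), edge atoms by 4 (1/4 each), interior atoms are unshared.
Net atoms = 8 × 1/8 + 2 × 1/2 + 4 × 1/4 + 1 = 1 + 1 + 1 + 1 = 4.

4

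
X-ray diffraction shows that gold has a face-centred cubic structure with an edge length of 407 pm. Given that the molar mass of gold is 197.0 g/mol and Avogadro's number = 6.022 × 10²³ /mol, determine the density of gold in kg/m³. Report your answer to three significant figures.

An FCC unit cell contains Z = 4 atoms.
Cell volume: a³ = (407 pm)³ = (4.070 × 10^-8 cm)³ = 6.742 × 10^-23 cm³.
ρ = Z·M/(N_A·a³) = 4 × 197.0 / (6.022 × 10²³ × 6.742 × 10^-23) = 19.41 g/cm³ = 19400 kg/m³.

19400 kg/m³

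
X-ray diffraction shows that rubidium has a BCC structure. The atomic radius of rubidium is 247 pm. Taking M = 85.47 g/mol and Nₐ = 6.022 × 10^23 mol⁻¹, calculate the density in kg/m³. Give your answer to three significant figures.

1530 kg/m³

In a BCC lattice, atoms touch along the body diagonal, so √3·a = 4r, giving a = 570.4 pm = 5.704 × 10^-8 cm.
With Z = 2, ρ = Z·M/(N_A·a³) = 2 × 85.47 / (6.022 × 10²³ × 1.856 × 10^-22) = 1.529 g/cm³ = 1530 kg/m³.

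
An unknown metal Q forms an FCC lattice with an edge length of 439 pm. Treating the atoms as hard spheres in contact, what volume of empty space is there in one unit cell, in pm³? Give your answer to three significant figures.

2.20 × 10^7 pm³

In an FCC lattice atoms touch along the face diagonal, so √2·a = 4r, so r = 0.3536a = 155.2 pm.
V_cell = a³ = 8.460 × 10^7 pm³; V_atoms = 4 × (4/3)πr³ = 6.265 × 10^7 pm³.
Empty space = 8.460 × 10^7 − 6.265 × 10^7 = 2.20 × 10^7 pm³.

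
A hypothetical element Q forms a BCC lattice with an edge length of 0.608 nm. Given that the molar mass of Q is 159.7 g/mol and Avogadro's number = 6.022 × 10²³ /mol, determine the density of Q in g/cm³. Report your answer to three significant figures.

A BCC unit cell contains Z = 2 atoms.
Cell volume: a³ = (0.608 nm)³ = (6.080 × 10^-8 cm)³ = 2.248 × 10^-22 cm³.
ρ = Z·M/(N_A·a³) = 2 × 159.7 / (6.022 × 10²³ × 2.248 × 10^-22) = 2.360 g/cm³.

2.36 g/cm³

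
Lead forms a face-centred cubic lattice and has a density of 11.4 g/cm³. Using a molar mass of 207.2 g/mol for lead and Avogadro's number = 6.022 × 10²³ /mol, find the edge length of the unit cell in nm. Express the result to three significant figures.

With Z = 4 atoms per FCC cell, a³ = Z·M/(N_A·ρ) = 4 × 207.2 / (6.022 × 10²³ × 11.40 g/cm³) = 1.207 × 10^-22 cm³.
a = (1.207 × 10^-22)^(1/3) = 4.942 × 10^-8 cm = 0.494 nm.

0.494 nm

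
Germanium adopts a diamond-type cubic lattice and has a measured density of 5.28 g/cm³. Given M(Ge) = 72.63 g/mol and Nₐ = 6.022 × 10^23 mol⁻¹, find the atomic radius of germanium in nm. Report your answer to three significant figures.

For a diamond cubic cell (Z = 8), a³ = Z·M/(N_A·ρ) = 8 × 72.63 / (6.022 × 10²³ × 5.280) = 1.827 × 10^-22 cm³, so a = 5.675 × 10^-8 cm = 0.5675 nm.
Nearest neighbors lie along the body diagonal with √3·a = 8r, so r = 0.2165 × a = 0.123 nm.

0.123 nm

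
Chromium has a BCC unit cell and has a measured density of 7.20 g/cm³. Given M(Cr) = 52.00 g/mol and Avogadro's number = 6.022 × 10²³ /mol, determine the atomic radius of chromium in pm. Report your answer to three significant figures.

For a BCC cell (Z = 2), a³ = Z·M/(N_A·ρ) = 2 × 52.00 / (6.022 × 10²³ × 7.200) = 2.399 × 10^-23 cm³, so a = 2.884 × 10^-8 cm = 288.4 pm.
Atoms touch along the body diagonal, so √3·a = 4r, so r = 0.4330 × a = 125 pm.

125 pm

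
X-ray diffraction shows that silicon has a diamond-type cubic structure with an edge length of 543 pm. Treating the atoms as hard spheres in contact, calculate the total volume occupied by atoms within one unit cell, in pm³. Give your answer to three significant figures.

In a diamond cubic lattice nearest neighbors lie along the body diagonal with √3·a = 8r, so r = 0.2165a = 117.6 pm.
V_atoms = Z × (4/3)πr³ = 8 × (4/3)π × (117.6)³ = 5.44 × 10^7 pm³.

5.44 × 10^7 pm³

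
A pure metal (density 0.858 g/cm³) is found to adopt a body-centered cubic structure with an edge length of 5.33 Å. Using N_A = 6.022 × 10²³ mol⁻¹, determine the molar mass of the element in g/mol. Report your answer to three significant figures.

39.1 g/mol

A BCC cell has Z = 2 atoms; a = 5.330 × 10^-8 cm.
M = ρ·N_A·a³/Z = 0.858 × 6.022 × 10²³ × 1.514 × 10^-22 / 2 = 39.1 g/mol.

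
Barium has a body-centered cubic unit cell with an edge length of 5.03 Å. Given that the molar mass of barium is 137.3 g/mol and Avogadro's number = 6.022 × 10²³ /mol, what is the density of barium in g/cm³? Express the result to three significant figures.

3.58 g/cm³

A BCC unit cell contains Z = 2 atoms.
Cell volume: a³ = (5.03 Å)³ = (5.030 × 10^-8 cm)³ = 1.273 × 10^-22 cm³.
ρ = Z·M/(N_A·a³) = 2 × 137.3 / (6.022 × 10²³ × 1.273 × 10^-22) = 3.583 g/cm³.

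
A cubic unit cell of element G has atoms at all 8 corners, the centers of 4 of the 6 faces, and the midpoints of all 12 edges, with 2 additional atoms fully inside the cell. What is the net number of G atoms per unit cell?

8

Corner atoms are shared by 8 cells (1/8 each), face atoms by 2 (1/2 each), edge atoms by 4 (1/4 each), interior atoms are unshared.
Net atoms = 8 × 1/8 + 4 × 1/2 + 12 × 1/4 + 2 = 1 + 2 + 3 + 2 = 8.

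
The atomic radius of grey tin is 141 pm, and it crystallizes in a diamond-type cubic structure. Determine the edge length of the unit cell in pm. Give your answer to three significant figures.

651 pm

In a diamond cubic lattice, nearest neighbors lie along the body diagonal with √3·a = 8r.
a = 8r/√3 = 8 × 141 / 1.7321 = 651 pm.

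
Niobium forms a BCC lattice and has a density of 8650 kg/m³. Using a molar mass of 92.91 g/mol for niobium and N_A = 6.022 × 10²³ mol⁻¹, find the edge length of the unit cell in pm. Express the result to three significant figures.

With Z = 2 atoms per BCC cell, a³ = Z·M/(N_A·ρ) = 2 × 92.91 / (6.022 × 10²³ × 8.650 g/cm³) = 3.567 × 10^-23 cm³.
a = (3.567 × 10^-23)^(1/3) = 3.292 × 10^-8 cm = 329 pm.

329 pm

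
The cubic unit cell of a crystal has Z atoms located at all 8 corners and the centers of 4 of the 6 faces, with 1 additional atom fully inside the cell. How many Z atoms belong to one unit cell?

Corner atoms are shared by 8 cells (1/8 each), face atoms by 2 (1/2 each), interior atoms are unshared.
Net atoms = 8 × 1/8 + 4 × 1/2 + 1 = 1 + 2 + 1 = 4.

4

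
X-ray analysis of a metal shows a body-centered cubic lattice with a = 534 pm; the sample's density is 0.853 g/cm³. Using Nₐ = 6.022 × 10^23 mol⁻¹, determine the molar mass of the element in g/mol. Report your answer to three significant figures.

A BCC cell has Z = 2 atoms; a = 5.340 × 10^-8 cm.
M = ρ·N_A·a³/Z = 0.853 × 6.022 × 10²³ × 1.523 × 10^-22 / 2 = 39.1 g/mol.

39.1 g/mol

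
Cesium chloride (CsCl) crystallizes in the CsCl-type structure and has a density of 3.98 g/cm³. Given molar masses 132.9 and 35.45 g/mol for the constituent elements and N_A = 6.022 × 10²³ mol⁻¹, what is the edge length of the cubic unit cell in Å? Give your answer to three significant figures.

M(CsCl) = 168.35 g/mol; Z = 1 formula unit per cell.
a³ = Z·M/(N_A·ρ) = 1 × 168.35 / (6.022 × 10²³ × 3.98) = 7.024 × 10^-23 cm³, so a = 4.126 × 10^-8 cm = 4.13 Å.

4.13 Å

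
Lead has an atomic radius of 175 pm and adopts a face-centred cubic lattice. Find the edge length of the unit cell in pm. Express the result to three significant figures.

495 pm

In an FCC lattice, atoms touch along the face diagonal, so √2·a = 4r.
a = 4r/√2 = 4 × 175 / 1.4142 = 495 pm.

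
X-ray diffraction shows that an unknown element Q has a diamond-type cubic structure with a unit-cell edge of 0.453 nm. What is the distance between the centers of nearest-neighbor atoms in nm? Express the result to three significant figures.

In a diamond cubic structure, nearest neighbors lie along the body diagonal with √3·a = 8r; the nearest-neighbor distance equals 2r = 0.4330·a.
d = 0.4330 × 0.453 = 0.196 nm.

0.196 nm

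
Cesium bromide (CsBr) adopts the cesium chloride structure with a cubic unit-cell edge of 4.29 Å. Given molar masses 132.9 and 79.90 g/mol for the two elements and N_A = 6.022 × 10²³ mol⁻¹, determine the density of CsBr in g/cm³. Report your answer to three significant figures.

4.48 g/cm³

The cesium chloride structure contains Z = 1 formula unit per cell; M(CsBr) = 132.9 + 79.90 = 212.8 g/mol.
a³ = (4.290 × 10^-8 cm)³ = 7.895 × 10^-23 cm³.
ρ = 1 × 212.8 / (6.022 × 10²³ × 7.895 × 10^-23) = 4.476 g/cm³.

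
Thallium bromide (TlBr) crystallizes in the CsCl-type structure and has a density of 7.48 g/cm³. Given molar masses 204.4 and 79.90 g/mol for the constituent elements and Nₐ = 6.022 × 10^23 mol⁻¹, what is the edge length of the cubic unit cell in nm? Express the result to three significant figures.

0.398 nm

M(TlBr) = 284.3 g/mol; Z = 1 formula unit per cell.
a³ = Z·M/(N_A·ρ) = 1 × 284.3 / (6.022 × 10²³ × 7.48) = 6.312 × 10^-23 cm³, so a = 3.981 × 10^-8 cm = 0.398 nm.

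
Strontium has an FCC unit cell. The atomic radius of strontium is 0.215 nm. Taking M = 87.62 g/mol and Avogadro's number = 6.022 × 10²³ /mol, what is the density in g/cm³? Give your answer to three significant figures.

In an FCC lattice, atoms touch along the face diagonal, so √2·a = 4r, giving a = 0.6081 nm = 6.081 × 10^-8 cm.
With Z = 4, ρ = Z·M/(N_A·a³) = 4 × 87.62 / (6.022 × 10²³ × 2.249 × 10^-22) = 2.588 g/cm³.

2.59 g/cm³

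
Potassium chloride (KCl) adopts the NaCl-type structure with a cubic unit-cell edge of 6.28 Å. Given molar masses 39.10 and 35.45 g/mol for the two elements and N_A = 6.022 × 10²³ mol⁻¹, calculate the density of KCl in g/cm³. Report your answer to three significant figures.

2.00 g/cm³

The NaCl-type structure contains Z = 4 formula units per cell; M(KCl) = 39.10 + 35.45 = 74.55 g/mol.
a³ = (6.280 × 10^-8 cm)³ = 2.477 × 10^-22 cm³.
ρ = 4 × 74.55 / (6.022 × 10²³ × 2.477 × 10^-22) = 1.999 g/cm³.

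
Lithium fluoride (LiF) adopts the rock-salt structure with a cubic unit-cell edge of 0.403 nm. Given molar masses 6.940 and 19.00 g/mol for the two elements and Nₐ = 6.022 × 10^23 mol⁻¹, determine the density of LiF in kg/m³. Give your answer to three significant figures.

2630 kg/m³

The rock-salt structure contains Z = 4 formula units per cell; M(LiF) = 6.940 + 19.00 = 25.94 g/mol.
a³ = (4.030 × 10^-8 cm)³ = 6.545 × 10^-23 cm³.
ρ = 4 × 25.94 / (6.022 × 10²³ × 6.545 × 10^-23) = 2.633 g/cm³ = 2630 kg/m³.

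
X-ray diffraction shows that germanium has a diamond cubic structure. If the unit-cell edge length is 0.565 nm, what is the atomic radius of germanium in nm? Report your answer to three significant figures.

In a diamond cubic lattice, nearest neighbors lie along the body diagonal with √3·a = 8r.
r = √3·a/8 = 1.7321 × 0.565 / 8 = 0.122 nm.

0.122 nm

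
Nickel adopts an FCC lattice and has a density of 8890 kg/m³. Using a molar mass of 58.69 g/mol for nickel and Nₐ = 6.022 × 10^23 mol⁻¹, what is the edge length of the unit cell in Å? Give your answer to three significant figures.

With Z = 4 atoms per FCC cell, a³ = Z·M/(N_A·ρ) = 4 × 58.69 / (6.022 × 10²³ × 8.890 g/cm³) = 4.385 × 10^-23 cm³.
a = (4.385 × 10^-23)^(1/3) = 3.526 × 10^-8 cm = 3.53 Å.

3.53 Å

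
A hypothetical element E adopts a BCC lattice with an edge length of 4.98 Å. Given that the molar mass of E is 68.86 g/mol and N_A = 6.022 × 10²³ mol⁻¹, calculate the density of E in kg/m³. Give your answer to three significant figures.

A BCC unit cell contains Z = 2 atoms.
Cell volume: a³ = (4.98 Å)³ = (4.980 × 10^-8 cm)³ = 1.235 × 10^-22 cm³.
ρ = Z·M/(N_A·a³) = 2 × 68.86 / (6.022 × 10²³ × 1.235 × 10^-22) = 1.852 g/cm³ = 1850 kg/m³.

1850 kg/m³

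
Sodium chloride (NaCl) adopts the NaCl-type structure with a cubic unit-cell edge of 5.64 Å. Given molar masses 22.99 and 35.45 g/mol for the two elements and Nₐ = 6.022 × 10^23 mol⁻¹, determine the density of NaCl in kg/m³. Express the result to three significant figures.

The NaCl-type structure contains Z = 4 formula units per cell; M(NaCl) = 22.99 + 35.45 = 58.44 g/mol.
a³ = (5.640 × 10^-8 cm)³ = 1.794 × 10^-22 cm³.
ρ = 4 × 58.44 / (6.022 × 10²³ × 1.794 × 10^-22) = 2.164 g/cm³ = 2160 kg/m³.

2160 kg/m³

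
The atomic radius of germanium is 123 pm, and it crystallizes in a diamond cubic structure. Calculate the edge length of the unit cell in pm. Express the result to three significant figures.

In a diamond cubic lattice, nearest neighbors lie along the body diagonal with √3·a = 8r.
a = 8r/√3 = 8 × 123 / 1.7321 = 568 pm.

568 pm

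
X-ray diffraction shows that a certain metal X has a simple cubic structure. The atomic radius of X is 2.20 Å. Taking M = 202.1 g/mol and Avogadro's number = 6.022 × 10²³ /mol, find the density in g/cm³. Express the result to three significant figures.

3.94 g/cm³

In a simple cubic lattice, atoms touch along the cell edge, so a = 2r, giving a = 4.400 Å = 4.400 × 10^-8 cm.
With Z = 1, ρ = Z·M/(N_A·a³) = 1 × 202.1 / (6.022 × 10²³ × 8.518 × 10^-23) = 3.940 g/cm³.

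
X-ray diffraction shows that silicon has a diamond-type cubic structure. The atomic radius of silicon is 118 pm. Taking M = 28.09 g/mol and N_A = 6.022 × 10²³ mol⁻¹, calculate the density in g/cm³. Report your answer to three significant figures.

2.30 g/cm³

In a diamond cubic lattice, nearest neighbors lie along the body diagonal with √3·a = 8r, giving a = 545.0 pm = 5.450 × 10^-8 cm.
With Z = 8, ρ = Z·M/(N_A·a³) = 8 × 28.09 / (6.022 × 10²³ × 1.619 × 10^-22) = 2.305 g/cm³.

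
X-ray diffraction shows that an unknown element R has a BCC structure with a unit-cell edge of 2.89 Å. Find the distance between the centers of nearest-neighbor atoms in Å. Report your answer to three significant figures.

In a BCC structure, atoms touch along the body diagonal, so √3·a = 4r; the nearest-neighbor distance equals 2r = 0.8660·a.
d = 0.8660 × 2.89 = 2.50 Å.

2.50 Å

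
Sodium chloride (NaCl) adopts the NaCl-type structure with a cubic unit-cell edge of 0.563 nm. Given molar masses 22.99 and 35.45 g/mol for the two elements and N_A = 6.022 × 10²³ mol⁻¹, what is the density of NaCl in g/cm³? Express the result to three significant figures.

The NaCl-type structure contains Z = 4 formula units per cell; M(NaCl) = 22.99 + 35.45 = 58.44 g/mol.
a³ = (5.630 × 10^-8 cm)³ = 1.785 × 10^-22 cm³.
ρ = 4 × 58.44 / (6.022 × 10²³ × 1.785 × 10^-22) = 2.175 g/cm³.

2.18 g/cm³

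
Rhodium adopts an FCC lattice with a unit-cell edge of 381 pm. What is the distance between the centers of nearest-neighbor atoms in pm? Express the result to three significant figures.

269 pm

In an FCC structure, atoms touch along the face diagonal, so √2·a = 4r; the nearest-neighbor distance equals 2r = 0.7071·a.
d = 0.7071 × 381 = 269 pm.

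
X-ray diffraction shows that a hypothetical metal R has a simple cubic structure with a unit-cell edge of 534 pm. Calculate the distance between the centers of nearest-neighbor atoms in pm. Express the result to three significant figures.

In a simple cubic structure, atoms touch along the cell edge, so a = 2r; the nearest-neighbor distance equals 2r = 1.000·a.
d = 1.000 × 534 = 534 pm.

534 pm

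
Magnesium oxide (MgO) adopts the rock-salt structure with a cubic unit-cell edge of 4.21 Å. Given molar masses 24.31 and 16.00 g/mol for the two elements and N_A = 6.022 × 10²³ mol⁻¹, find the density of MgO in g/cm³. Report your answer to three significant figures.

3.59 g/cm³

The rock-salt structure contains Z = 4 formula units per cell; M(MgO) = 24.31 + 16.00 = 40.31 g/mol.
a³ = (4.210 × 10^-8 cm)³ = 7.462 × 10^-23 cm³.
ρ = 4 × 40.31 / (6.022 × 10²³ × 7.462 × 10^-23) = 3.588 g/cm³.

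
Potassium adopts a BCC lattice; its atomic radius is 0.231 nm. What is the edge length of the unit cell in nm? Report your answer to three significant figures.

In a BCC lattice, atoms touch along the body diagonal, so √3·a = 4r.
a = 4r/√3 = 4 × 0.231 / 1.7321 = 0.533 nm.

0.533 nm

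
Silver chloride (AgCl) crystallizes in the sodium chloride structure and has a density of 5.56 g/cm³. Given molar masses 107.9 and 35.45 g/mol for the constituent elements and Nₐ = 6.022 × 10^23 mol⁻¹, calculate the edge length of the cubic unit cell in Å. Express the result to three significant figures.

5.55 Å

M(AgCl) = 143.35 g/mol; Z = 4 formula units per cell.
a³ = Z·M/(N_A·ρ) = 4 × 143.35 / (6.022 × 10²³ × 5.56) = 1.713 × 10^-22 cm³, so a = 5.553 × 10^-8 cm = 5.55 Å.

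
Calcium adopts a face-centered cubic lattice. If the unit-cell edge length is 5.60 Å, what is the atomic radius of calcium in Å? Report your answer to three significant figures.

1.98 Å

In an FCC lattice, atoms touch along the face diagonal, so √2·a = 4r.
r = √2·a/4 = 1.4142 × 5.60 / 4 = 1.98 Å.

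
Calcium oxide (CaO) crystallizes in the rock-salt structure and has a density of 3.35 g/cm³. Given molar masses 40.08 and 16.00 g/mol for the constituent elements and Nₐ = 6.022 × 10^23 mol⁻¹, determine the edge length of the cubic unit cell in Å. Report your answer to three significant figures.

4.81 Å

M(CaO) = 56.08 g/mol; Z = 4 formula units per cell.
a³ = Z·M/(N_A·ρ) = 4 × 56.08 / (6.022 × 10²³ × 3.35) = 1.112 × 10^-22 cm³, so a = 4.809 × 10^-8 cm = 4.81 Å.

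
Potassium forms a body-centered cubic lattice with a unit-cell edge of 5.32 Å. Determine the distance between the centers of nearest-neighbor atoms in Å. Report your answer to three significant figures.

In a BCC structure, atoms touch along the body diagonal, so √3·a = 4r; the nearest-neighbor distance equals 2r = 0.8660·a.
d = 0.8660 × 5.32 = 4.61 Å.

4.61 Å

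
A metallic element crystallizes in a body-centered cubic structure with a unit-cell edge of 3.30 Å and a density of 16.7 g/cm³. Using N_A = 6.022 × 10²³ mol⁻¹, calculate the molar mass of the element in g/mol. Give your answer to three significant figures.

A BCC cell has Z = 2 atoms; a = 3.300 × 10^-8 cm.
M = ρ·N_A·a³/Z = 16.7 × 6.022 × 10²³ × 3.594 × 10^-23 / 2 = 181 g/mol.

181 g/mol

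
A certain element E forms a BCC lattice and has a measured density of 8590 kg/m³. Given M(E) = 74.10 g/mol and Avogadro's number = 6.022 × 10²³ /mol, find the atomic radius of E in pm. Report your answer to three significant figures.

For a BCC cell (Z = 2), a³ = Z·M/(N_A·ρ) = 2 × 74.10 / (6.022 × 10²³ × 8.590) = 2.865 × 10^-23 cm³, so a = 3.060 × 10^-8 cm = 306.0 pm.
Atoms touch along the body diagonal, so √3·a = 4r, so r = 0.4330 × a = 132 pm.

132 pm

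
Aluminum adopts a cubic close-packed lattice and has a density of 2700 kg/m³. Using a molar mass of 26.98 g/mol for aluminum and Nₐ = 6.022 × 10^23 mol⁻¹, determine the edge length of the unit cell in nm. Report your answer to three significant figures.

0.405 nm

With Z = 4 atoms per FCC cell, a³ = Z·M/(N_A·ρ) = 4 × 26.98 / (6.022 × 10²³ × 2.700 g/cm³) = 6.637 × 10^-23 cm³.
a = (6.637 × 10^-23)^(1/3) = 4.049 × 10^-8 cm = 0.405 nm.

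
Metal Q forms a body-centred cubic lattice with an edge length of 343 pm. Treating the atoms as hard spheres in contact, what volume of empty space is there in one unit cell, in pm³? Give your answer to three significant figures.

In a BCC lattice atoms touch along the body diagonal, so √3·a = 4r, so r = 0.4330a = 148.5 pm.
V_cell = a³ = 4.035 × 10^7 pm³; V_atoms = 2 × (4/3)πr³ = 2.745 × 10^7 pm³.
Empty space = 4.035 × 10^7 − 2.745 × 10^7 = 1.29 × 10^7 pm³.

1.29 × 10^7 pm³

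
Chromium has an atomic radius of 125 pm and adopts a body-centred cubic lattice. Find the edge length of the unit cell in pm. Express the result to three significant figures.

289 pm

In a BCC lattice, atoms touch along the body diagonal, so √3·a = 4r.
a = 4r/√3 = 4 × 125 / 1.7321 = 289 pm.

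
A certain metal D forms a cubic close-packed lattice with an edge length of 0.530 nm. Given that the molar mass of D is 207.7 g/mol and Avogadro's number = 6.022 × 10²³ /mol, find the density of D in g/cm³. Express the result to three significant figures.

9.27 g/cm³

An FCC unit cell contains Z = 4 atoms.
Cell volume: a³ = (0.530 nm)³ = (5.300 × 10^-8 cm)³ = 1.489 × 10^-22 cm³.
ρ = Z·M/(N_A·a³) = 4 × 207.7 / (6.022 × 10²³ × 1.489 × 10^-22) = 9.267 g/cm³.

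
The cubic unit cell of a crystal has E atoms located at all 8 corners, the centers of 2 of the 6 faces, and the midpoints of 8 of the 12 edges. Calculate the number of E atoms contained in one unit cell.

4

Corner atoms are shared by 8 cells (1/8 each), face atoms by 2 (1/2 each), edge atoms by 4 (1/4 each).
Net atoms = 8 × 1/8 + 2 × 1/2 + 8 × 1/4 = 1 + 1 + 2 = 4.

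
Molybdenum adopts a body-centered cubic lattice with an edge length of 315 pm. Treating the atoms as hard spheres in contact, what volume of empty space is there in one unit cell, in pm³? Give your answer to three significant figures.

1.00 × 10^7 pm³

In a BCC lattice atoms touch along the body diagonal, so √3·a = 4r, so r = 0.4330a = 136.4 pm.
V_cell = a³ = 3.126 × 10^7 pm³; V_atoms = 2 × (4/3)πr³ = 2.126 × 10^7 pm³.
Empty space = 3.126 × 10^7 − 2.126 × 10^7 = 1.00 × 10^7 pm³.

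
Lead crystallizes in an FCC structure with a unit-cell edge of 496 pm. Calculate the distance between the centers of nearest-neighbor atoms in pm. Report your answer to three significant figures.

In an FCC structure, atoms touch along the face diagonal, so √2·a = 4r; the nearest-neighbor distance equals 2r = 0.7071·a.
d = 0.7071 × 496 = 351 pm.

351 pm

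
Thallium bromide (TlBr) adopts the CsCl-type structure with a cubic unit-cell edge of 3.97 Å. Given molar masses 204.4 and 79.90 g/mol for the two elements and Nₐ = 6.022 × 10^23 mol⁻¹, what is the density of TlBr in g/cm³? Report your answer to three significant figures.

7.55 g/cm³

The CsCl-type structure contains Z = 1 formula unit per cell; M(TlBr) = 204.4 + 79.90 = 284.3 g/mol.
a³ = (3.970 × 10^-8 cm)³ = 6.257 × 10^-23 cm³.
ρ = 1 × 284.3 / (6.022 × 10²³ × 6.257 × 10^-23) = 7.545 g/cm³.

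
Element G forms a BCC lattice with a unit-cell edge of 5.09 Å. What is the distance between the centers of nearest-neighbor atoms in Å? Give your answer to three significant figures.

In a BCC structure, atoms touch along the body diagonal, so √3·a = 4r; the nearest-neighbor distance equals 2r = 0.8660·a.
d = 0.8660 × 5.09 = 4.41 Å.

4.41 Å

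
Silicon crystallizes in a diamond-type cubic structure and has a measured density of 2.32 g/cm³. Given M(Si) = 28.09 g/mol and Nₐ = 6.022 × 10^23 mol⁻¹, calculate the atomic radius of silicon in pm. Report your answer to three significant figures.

118 pm

For a diamond cubic cell (Z = 8), a³ = Z·M/(N_A·ρ) = 8 × 28.09 / (6.022 × 10²³ × 2.320) = 1.608 × 10^-22 cm³, so a = 5.438 × 10^-8 cm = 543.8 pm.
Nearest neighbors lie along the body diagonal with √3·a = 8r, so r = 0.2165 × a = 118 pm.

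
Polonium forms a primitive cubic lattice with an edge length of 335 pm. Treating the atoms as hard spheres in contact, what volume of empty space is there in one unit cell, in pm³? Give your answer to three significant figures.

1.79 × 10^7 pm³

In a simple cubic lattice atoms touch along the cell edge, so a = 2r, so r = 0.5000a = 167.5 pm.
V_cell = a³ = 3.760 × 10^7 pm³; V_atoms = 1 × (4/3)πr³ = 1.968 × 10^7 pm³.
Empty space = 3.760 × 10^7 − 1.968 × 10^7 = 1.79 × 10^7 pm³.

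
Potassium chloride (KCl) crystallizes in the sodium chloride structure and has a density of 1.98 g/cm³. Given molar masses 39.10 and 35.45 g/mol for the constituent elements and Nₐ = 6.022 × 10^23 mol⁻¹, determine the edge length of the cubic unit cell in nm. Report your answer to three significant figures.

M(KCl) = 74.55 g/mol; Z = 4 formula units per cell.
a³ = Z·M/(N_A·ρ) = 4 × 74.55 / (6.022 × 10²³ × 1.98) = 2.501 × 10^-22 cm³, so a = 6.300 × 10^-8 cm = 0.630 nm.

0.630 nm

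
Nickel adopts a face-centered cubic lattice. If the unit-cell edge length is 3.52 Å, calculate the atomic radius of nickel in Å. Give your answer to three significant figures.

In an FCC lattice, atoms touch along the face diagonal, so √2·a = 4r.
r = √2·a/4 = 1.4142 × 3.52 / 4 = 1.24 Å.

1.24 Å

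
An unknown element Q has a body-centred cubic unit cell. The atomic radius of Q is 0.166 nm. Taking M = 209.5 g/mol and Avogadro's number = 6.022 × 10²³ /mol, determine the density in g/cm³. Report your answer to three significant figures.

12.3 g/cm³

In a BCC lattice, atoms touch along the body diagonal, so √3·a = 4r, giving a = 0.3834 nm = 3.834 × 10^-8 cm.
With Z = 2, ρ = Z·M/(N_A·a³) = 2 × 209.5 / (6.022 × 10²³ × 5.634 × 10^-23) = 12.35 g/cm³.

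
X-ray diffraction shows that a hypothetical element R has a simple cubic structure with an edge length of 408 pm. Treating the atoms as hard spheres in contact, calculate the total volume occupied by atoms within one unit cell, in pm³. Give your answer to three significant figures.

In a simple cubic lattice atoms touch along the cell edge, so a = 2r, so r = 0.5000a = 204.0 pm.
V_atoms = Z × (4/3)πr³ = 1 × (4/3)π × (204.0)³ = 3.56 × 10^7 pm³.

3.56 × 10^7 pm³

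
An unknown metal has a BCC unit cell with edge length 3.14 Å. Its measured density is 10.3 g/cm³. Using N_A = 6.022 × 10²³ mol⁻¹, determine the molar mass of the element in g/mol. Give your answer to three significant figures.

96.0 g/mol

A BCC cell has Z = 2 atoms; a = 3.140 × 10^-8 cm.
M = ρ·N_A·a³/Z = 10.3 × 6.022 × 10²³ × 3.096 × 10^-23 / 2 = 96.0 g/mol.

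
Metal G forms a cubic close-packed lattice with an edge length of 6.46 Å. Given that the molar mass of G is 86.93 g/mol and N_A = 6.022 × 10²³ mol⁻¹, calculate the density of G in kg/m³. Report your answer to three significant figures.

2140 kg/m³

An FCC unit cell contains Z = 4 atoms.
Cell volume: a³ = (6.46 Å)³ = (6.460 × 10^-8 cm)³ = 2.696 × 10^-22 cm³.
ρ = Z·M/(N_A·a³) = 4 × 86.93 / (6.022 × 10²³ × 2.696 × 10^-22) = 2.142 g/cm³ = 2140 kg/m³.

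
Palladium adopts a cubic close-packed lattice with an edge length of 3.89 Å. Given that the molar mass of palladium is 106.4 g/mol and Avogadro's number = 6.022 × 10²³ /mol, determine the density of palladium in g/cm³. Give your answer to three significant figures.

An FCC unit cell contains Z = 4 atoms.
Cell volume: a³ = (3.89 Å)³ = (3.890 × 10^-8 cm)³ = 5.886 × 10^-23 cm³.
ρ = Z·M/(N_A·a³) = 4 × 106.4 / (6.022 × 10²³ × 5.886 × 10^-23) = 12.01 g/cm³.

12.0 g/cm³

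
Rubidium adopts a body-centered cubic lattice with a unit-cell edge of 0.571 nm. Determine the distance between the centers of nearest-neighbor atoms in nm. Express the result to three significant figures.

In a BCC structure, atoms touch along the body diagonal, so √3·a = 4r; the nearest-neighbor distance equals 2r = 0.8660·a.
d = 0.8660 × 0.571 = 0.495 nm.

0.495 nm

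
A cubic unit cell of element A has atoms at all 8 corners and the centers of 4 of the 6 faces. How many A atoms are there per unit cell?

3

Corner atoms are shared by 8 cells (1/8 each), face atoms by 2 (1/2 each).
Net atoms = 8 × 1/8 + 4 × 1/2 = 1 + 2 = 3.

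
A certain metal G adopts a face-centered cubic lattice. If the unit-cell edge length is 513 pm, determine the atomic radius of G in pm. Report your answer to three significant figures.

In an FCC lattice, atoms touch along the face diagonal, so √2·a = 4r.
r = √2·a/4 = 1.4142 × 513 / 4 = 181 pm.

181 pm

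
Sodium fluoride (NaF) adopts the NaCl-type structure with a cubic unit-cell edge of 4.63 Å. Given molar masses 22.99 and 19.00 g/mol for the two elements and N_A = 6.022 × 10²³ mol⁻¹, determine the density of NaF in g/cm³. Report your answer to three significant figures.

The NaCl-type structure contains Z = 4 formula units per cell; M(NaF) = 22.99 + 19.00 = 41.99 g/mol.
a³ = (4.630 × 10^-8 cm)³ = 9.925 × 10^-23 cm³.
ρ = 4 × 41.99 / (6.022 × 10²³ × 9.925 × 10^-23) = 2.810 g/cm³.

2.81 g/cm³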